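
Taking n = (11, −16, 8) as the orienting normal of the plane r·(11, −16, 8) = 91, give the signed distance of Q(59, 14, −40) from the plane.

n·Q − 91 = 14.
|n| = 21, so the signed distance is 14/21 = 2/3.

2/3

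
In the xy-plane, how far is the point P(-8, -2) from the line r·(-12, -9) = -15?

d = |(-12)·(-8) + (-9)·(-2) − (-15)| / √(144 + 81) = |129|/15 = 43/5.

43/5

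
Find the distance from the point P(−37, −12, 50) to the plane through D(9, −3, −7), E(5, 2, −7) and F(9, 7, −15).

19√66/66

DE = (−4, 5, 0) and DF = (0, 10, −8), so a normal is n = DE × DF = (−40, −32, −40).
Then n·(−37, −12, 50) − 16 = −152.
|n| = √(1600 + 1024 + 1600) = 8√66, so the distance is |-152|/(8√66) = 19/√66.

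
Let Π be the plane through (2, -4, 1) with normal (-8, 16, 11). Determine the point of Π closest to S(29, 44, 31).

(45, 12, 9)

n = (-8, 16, 11), |n|² = 441, and n·S − (-69) = 882.
t = 882/441 = 2, so the foot is S − t·n = (29, 44, 31) − 2·(-8, 16, 11) = (45, 12, 9).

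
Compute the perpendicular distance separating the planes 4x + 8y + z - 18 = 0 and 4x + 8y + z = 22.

Both planes have normal n = (4, 8, 1), |n| = 9. Any point on the first plane is at distance |22 − 18|/|n| = 4/9 from the second.

4/9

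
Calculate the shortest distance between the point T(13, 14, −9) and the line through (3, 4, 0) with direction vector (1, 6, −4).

Direction vector d = (1, 6, −4).
AP = (10, 10, −9), and AP × d = (14, 31, 50).
|AP × d|² = 3657 and |d|² = 53, so the distance is √(3657/53) = √69.

√69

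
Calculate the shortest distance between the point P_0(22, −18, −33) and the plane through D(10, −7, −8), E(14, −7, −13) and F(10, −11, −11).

7√2/10

DE = (4, 0, −5) and DF = (0, −4, −3), so a normal is n = DE × DF = (−20, 12, −16).
Then n·(22, −18, −33) − (−156) = 28.
|n| = √(400 + 144 + 256) = 20√2, so the distance is |28|/(20√2) = 7√2/10.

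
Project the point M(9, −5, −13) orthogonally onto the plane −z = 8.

n = (0, 0, −1), |n|² = 1, and n·M − 8 = 5.
t = 5/1 = 5, so the foot is M − t·n = (9, −5, −13) − 5·(0, 0, −1) = (9, −5, −8).

(9, -5, -8)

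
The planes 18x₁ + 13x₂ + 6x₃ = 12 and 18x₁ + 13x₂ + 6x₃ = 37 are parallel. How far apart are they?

With common normal n = (18, 13, 6) (|n| = 23), the distance is |12 − 37|/|n| = 25/23.

25/23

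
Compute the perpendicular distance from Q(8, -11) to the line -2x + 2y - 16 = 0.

d = |(-2)·8 + 2·(-11) − 16| / √(4 + 4) = |-54|/(2√2) = 27/√2.

27/√2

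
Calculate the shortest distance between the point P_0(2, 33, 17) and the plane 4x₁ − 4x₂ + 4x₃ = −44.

Normal vector n = (4, −4, 4), and n·(2, 33, 17) − (−44) = −12.
|n| = √(16 + 16 + 16) = 4√3, so the distance is |-12|/(4√3) = √3.

√3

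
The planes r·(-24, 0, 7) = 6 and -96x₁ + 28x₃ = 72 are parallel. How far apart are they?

Divide the second equation by 4 to match normals: -24x₁ + 7x₃ = 18.
Both planes have normal n = (-24, 0, 7), |n| = 25. Any point on the first plane is at distance |18 − 6|/|n| = 12/25 from the second.

12/25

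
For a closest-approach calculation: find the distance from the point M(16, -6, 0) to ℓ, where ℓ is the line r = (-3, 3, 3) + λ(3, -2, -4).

Direction vector d = (3, -2, -4).
AP = (19, -9, -3), and AP × d = (30, 67, -11).
|AP × d|² = 5510 and |d|² = 29, so the distance is √(5510/29) = √190.

√190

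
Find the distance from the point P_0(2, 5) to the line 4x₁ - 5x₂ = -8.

9√41/41

The normal to the line is n = (4, -5) with |n| = √41.
|n·P_0 − (-8)| = |-17 − (-8)| = 9, so the distance is 9/√41.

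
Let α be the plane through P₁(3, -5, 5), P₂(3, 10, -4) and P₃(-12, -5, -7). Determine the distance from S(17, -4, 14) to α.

P₁P₂ = (0, 15, -9) and P₁P₃ = (-15, 0, -12), so a normal is n = P₁P₂ × P₁P₃ = (-180, 135, 225).
Then n·(17, -4, 14) - (-90) = -360.
|n| = √(32400 + 18225 + 50625) = 225√2, so the distance is |-360|/(225√2) = 4√2/5.

4√2/5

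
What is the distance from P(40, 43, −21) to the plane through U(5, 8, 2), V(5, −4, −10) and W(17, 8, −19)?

13/9

UV = (0, −12, −12) and UW = (12, 0, −21), so a normal is n = UV × UW = (252, −144, 144).
n = (252, −144, 144); n·P − 396 = 468; |n| = 324; distance = 468/324 = 13/9.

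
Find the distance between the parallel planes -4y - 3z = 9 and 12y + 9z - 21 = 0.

16/5

Divide the second equation by -3 to match normals: -4y - 3z = -7.
Both planes have normal n = (0, -4, -3), |n| = 5. Any point on the first plane is at distance |(-7) − 9|/|n| = 16/5 from the second.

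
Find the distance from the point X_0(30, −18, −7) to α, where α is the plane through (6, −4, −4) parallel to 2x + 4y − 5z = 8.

Parallel planes share the normal n = (2, 4, −5); since (6, −4, −4) lies on the plane, its equation is 2x + 4y − 5z = 16.
d = |2·30 + 4·(-18) + (-5)·(-7) − 16| / √(4 + 16 + 25) = |7| / (3√5) = 7√5/15.

7√5/15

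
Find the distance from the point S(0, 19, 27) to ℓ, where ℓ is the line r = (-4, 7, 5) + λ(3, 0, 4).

Direction vector d = (3, 0, 4).
AP = (4, 12, 22); AP·d = 100, |AP|² = 644, |d|² = 25.
distance² = |AP|² − (AP·d)²/|d|² = 644 − 10000/25 = 244, so the distance is 2√61.

2√61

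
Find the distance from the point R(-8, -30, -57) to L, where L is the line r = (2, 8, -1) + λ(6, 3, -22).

Direction vector d = (6, 3, -22).
AP = (-10, -38, -56), and AP × d = (1004, -556, 198).
|AP × d|² = 1356356 and |d|² = 529, so the distance is √(1356356/529) = √2564 = 2√641.

2√641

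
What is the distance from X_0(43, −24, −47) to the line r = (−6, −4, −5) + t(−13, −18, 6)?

Direction vector d = (−13, −18, 6).
AP = (49, −20, −42); AP·d = -529, |AP|² = 4565, |d|² = 529.
distance² = |AP|² − (AP·d)²/|d|² = 4565 − 279841/529 = 4036, so the distance is 2√1009.

2√1009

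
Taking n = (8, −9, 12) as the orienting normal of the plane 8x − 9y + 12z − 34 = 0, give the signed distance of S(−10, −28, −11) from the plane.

n·S − 34 = 6.
|n| = 17, so the signed distance is 6/17.

6/17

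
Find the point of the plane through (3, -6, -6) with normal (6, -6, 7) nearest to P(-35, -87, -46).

n = (6, -6, 7), |n|² = 121, and n·P − 12 = -22.
t = -22/121 = -2/11, so the foot is P − t·n = (-35, -87, -46) − (-2/11)·(6, -6, 7) = (-373/11, -969/11, -492/11).

(-373/11, -969/11, -492/11)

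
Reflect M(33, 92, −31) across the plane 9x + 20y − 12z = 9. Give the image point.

(-39, -68, 65)

With n = (9, 20, −12), the signed offset is (n·M − 9)/|n|² = 2500/625 = 4.
M' = M − 2t·n = (33, 92, −31) − 8·(9, 20, −12) = (−39, −68, 65).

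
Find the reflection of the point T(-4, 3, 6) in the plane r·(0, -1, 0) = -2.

n = (0, -1, 0), |n|² = 1, n·T − (-2) = -1, so t = -1/1 = -1.
Foot F = T − (-1)·n = (-4, 2, 6); the reflection is 2F − T = (-4, 1, 6).

(-4, 1, 6)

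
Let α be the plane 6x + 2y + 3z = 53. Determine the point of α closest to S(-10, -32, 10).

(8, -26, 19)

The perpendicular from S has direction n = (6, 2, 3): r = (-10, -32, 10) + t(6, 2, 3).
Substitute into the plane: n·(S + tn) = 53 gives -94 + 49t = 53, so t = 3.
Foot = (-10, -32, 10) + 3·(6, 2, 3) = (8, -26, 19).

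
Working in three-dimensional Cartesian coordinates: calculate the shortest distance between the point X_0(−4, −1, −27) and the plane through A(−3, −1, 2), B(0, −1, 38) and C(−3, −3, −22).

1

AB = (3, 0, 36) and AC = (0, −2, −24), so a normal is n = AB × AC = (72, 72, −6).
d = |72·(-4) + 72·(-1) + (-6)·(-27) − (-300)| / √(5184 + 5184 + 36) = |102| / 102 = 1.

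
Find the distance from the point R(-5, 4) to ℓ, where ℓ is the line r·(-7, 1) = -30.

69/(5√2)

d = |(-7)·(-5) + 1·4 − (-30)| / √(49 + 1) = |69|/(5√2) = 69√2/10.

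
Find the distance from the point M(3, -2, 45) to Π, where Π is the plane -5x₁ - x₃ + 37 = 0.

23/√26

Normal vector n = (-5, 0, -1), and n·(3, -2, 45) - (-37) = -23.
|n| = √(25 + 0 + 1) = √26, so the distance is |-23|/√26 = 23√26/26.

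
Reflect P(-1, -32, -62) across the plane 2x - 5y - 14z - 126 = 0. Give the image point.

(-17, 8, 50)

With n = (2, -5, -14), the signed offset is (n·P − 126)/|n|² = 900/225 = 4.
P' = P − 2t·n = (-1, -32, -62) − 8·(2, -5, -14) = (-17, 8, 50).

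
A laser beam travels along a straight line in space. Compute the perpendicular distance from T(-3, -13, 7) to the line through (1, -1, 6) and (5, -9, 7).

A direction vector is d = (4, -8, 1).
AP = (-4, -12, 1), and AP × d = (-4, 8, 80).
|AP × d|² = 6480 and |d|² = 81, so the distance is √(6480/81) = √80 = 4√5.

4√5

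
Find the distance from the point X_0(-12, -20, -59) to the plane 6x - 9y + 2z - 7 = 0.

17/11

n = (6, -9, 2); n·P − 7 = -17; |n| = 11; distance = 17/11.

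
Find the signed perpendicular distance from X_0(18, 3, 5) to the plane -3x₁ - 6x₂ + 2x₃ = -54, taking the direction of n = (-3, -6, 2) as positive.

-8/7

n·X_0 − (-54) = -8.
|n| = 7, so the signed distance is -8/7.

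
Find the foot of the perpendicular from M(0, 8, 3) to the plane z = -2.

(0, 8, -2)

n = (0, 0, 1), |n|² = 1, and n·M − (-2) = 5.
t = 5/1 = 5, so the foot is M − t·n = (0, 8, 3) − 5·(0, 0, 1) = (0, 8, -2).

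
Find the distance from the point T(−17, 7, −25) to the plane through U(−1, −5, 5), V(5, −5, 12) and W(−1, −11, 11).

4/11

UV = (6, 0, 7) and UW = (0, −6, 6), so a normal is n = UV × UW = (42, −36, −36).
d = |42·(-17) + (-36)·7 + (-36)·(-25) − (-42)| / √(1764 + 1296 + 1296) = |-24| / 66 = 4/11.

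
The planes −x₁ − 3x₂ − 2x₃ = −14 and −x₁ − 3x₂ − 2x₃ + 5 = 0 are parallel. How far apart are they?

Both planes have normal n = (−1, −3, −2), |n| = √14. Any point on the first plane is at distance |(-5) − (-14)|/|n| = 9/√14 = 9√14/14 from the second.

9√14/14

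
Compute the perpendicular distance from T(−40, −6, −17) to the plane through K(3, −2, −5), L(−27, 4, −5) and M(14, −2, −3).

KL = (−30, 6, 0) and KM = (11, 0, 2), so a normal is n = KL × KM = (12, 60, −66).
Then n·(−40, −6, −17) − 246 = 36.
|n| = √(144 + 3600 + 4356) = 90, so the distance is |36|/90 = 2/5.

2/5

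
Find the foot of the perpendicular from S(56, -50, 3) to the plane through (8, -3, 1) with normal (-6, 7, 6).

n = (-6, 7, 6), |n|² = 121, and n·S − (-63) = -605.
t = -605/121 = -5, so the foot is S − t·n = (56, -50, 3) − (-5)·(-6, 7, 6) = (26, -15, 33).

(26, -15, 33)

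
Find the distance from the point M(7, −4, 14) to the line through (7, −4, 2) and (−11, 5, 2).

12

A direction vector is d = (−18, 9, 0).
AP = (0, 0, 12); AP·d = 0, |AP|² = 144, |d|² = 405.
distance² = |AP|² − (AP·d)²/|d|² = 144 − 0/405 = 144, so the distance is 12.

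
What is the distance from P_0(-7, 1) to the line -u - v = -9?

d = |(-1)·(-7) + (-1)·1 − (-9)| / √(1 + 1) = |15|/√2 = 15/√2.

15/√2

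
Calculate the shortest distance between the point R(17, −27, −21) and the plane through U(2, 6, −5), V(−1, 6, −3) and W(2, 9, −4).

UV = (−3, 0, 2) and UW = (0, 3, 1), so a normal is n = UV × UW = (−6, 3, −9).
d = |(-6)·17 + 3·(-27) + (-9)·(-21) − 51| / √(36 + 9 + 81) = |-45| / (3√14) = 15√14/14.

15/√14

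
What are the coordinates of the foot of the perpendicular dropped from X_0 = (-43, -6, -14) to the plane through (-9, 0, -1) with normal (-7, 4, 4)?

n = (-7, 4, 4), |n|² = 81, and n·X_0 − 59 = 162.
t = 162/81 = 2, so the foot is X_0 − t·n = (-43, -6, -14) − 2·(-7, 4, 4) = (-29, -14, -22).

(-29, -14, -22)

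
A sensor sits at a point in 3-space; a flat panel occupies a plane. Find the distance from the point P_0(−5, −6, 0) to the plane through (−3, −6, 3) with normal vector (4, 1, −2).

The plane has equation n·(r − (−3, −6, 3)) = 0, i.e. n·r = -24.
d = |4·(-5) + 1·(-6) + (-2)·0 − (-24)| / √(16 + 1 + 4) = |-2| / √21 = 2√21/21.

2/√21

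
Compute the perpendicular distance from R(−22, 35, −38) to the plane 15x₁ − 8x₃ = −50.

Normal vector n = (15, 0, −8), and n·(−22, 35, −38) − (−50) = 24.
|n| = √(225 + 0 + 64) = 17, so the distance is |24|/17 = 24/17.

24/17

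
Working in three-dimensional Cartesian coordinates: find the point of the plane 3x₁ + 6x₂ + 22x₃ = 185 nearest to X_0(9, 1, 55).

(3, -11, 11)

The perpendicular from X_0 has direction n = (3, 6, 22): r = (9, 1, 55) + λ(3, 6, 22).
Substitute into the plane: n·(X_0 + λn) = 185 gives 1243 + 529λ = 185, so λ = -2.
Foot = (9, 1, 55) + (-2)·(3, 6, 22) = (3, -11, 11).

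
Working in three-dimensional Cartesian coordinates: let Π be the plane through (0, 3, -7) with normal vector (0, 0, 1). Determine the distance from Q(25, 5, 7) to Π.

14

The plane has equation n·(r − (0, 3, -7)) = 0, i.e. n·r = -7.
d = |1·7 − (-7)| / √(0 + 0 + 1) = |14| / 1 = 14.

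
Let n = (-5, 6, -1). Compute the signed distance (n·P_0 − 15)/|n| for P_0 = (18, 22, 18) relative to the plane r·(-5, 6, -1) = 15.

n·P_0 − 15 = 9.
|n| = √62, so the signed distance is 9/√62.

9/√62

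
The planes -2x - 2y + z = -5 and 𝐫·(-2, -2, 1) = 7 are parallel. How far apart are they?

4

Both planes have normal n = (-2, -2, 1), |n| = 3. Any point on the first plane is at distance |7 − (-5)|/|n| = 12/3 = 4 from the second.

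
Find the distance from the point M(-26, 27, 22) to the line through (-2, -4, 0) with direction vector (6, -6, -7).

Direction vector d = (6, -6, -7).
AP = (-24, 31, 22); AP·d = -484, |AP|² = 2021, |d|² = 121.
distance² = |AP|² − (AP·d)²/|d|² = 2021 − 234256/121 = 85, so the distance is √85.

√85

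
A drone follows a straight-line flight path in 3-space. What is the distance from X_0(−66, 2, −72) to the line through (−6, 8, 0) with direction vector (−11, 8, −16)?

42

Direction vector d = (−11, 8, −16).
AP = (−60, −6, −72), and AP × d = (672, −168, −546).
|AP × d|² = 777924 and |d|² = 441, so the distance is √(777924/441) = √1764 = 42.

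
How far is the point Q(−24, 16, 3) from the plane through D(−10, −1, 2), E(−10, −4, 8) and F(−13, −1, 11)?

7/√14

DE = (0, −3, 6) and DF = (−3, 0, 9), so a normal is n = DE × DF = (−27, −18, −9).
Then n·(−24, 16, 3) − 270 = 63.
|n| = √(729 + 324 + 81) = 9√14, so the distance is |63|/(9√14) = √14/2.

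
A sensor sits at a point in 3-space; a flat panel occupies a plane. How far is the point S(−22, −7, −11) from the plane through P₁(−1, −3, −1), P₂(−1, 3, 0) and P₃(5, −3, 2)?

P₁P₂ = (0, 6, 1) and P₁P₃ = (6, 0, 3), so a normal is n = P₁P₂ × P₁P₃ = (18, 6, −36).
Then n·(−22, −7, −11) − 0 = −42.
|n| = √(324 + 36 + 1296) = 6√46, so the distance is |-42|/(6√46) = 7/√46.

7/√46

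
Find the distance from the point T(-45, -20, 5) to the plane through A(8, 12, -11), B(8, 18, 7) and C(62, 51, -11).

17/23

AB = (0, 6, 18) and AC = (54, 39, 0), so a normal is n = AB × AC = (-702, 972, -324).
Then n·(-45, -20, 5) - 9612 = 918.
|n| = √(492804 + 944784 + 104976) = 1242, so the distance is |918|/1242 = 17/23.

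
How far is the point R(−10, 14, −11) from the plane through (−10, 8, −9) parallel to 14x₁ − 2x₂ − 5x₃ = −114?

2/15

Parallel planes share the normal n = (14, −2, −5); since (−10, 8, −9) lies on the plane, its equation is 14x₁ − 2x₂ − 5x₃ = -111.
d = |14·(-10) + (-2)·14 + (-5)·(-11) − (-111)| / √(196 + 4 + 25) = |-2| / 15 = 2/15.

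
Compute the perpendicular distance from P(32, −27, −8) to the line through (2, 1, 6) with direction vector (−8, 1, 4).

2√146

Direction vector d = (−8, 1, 4).
AP = (30, −28, −14); AP·d = -324, |AP|² = 1880, |d|² = 81.
distance² = |AP|² − (AP·d)²/|d|² = 1880 − 104976/81 = 584, so the distance is 2√146.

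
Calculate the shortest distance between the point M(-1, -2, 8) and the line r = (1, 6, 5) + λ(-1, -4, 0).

Direction vector d = (-1, -4, 0).
AP = (-2, -8, 3); AP·d = 34, |AP|² = 77, |d|² = 17.
distance² = |AP|² − (AP·d)²/|d|² = 77 − 1156/17 = 9, so the distance is 3.

3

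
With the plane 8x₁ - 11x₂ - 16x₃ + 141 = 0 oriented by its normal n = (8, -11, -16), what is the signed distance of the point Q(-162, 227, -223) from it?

n·Q − (-141) = -84.
|n| = 21, so the signed distance is -84/21 = -4.

-4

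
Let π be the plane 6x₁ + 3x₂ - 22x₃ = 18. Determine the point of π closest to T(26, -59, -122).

n = (6, 3, -22), |n|² = 529, and n·T − 18 = 2645.
t = 2645/529 = 5, so the foot is T − t·n = (26, -59, -122) − 5·(6, 3, -22) = (-4, -74, -12).

(-4, -74, -12)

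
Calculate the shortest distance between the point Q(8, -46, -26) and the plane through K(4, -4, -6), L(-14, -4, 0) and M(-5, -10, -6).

KL = (-18, 0, 6) and KM = (-9, -6, 0), so a normal is n = KL × KM = (36, -54, 108).
n = (36, -54, 108); n·P − (-288) = 252; |n| = 126; distance = 252/126 = 2.

2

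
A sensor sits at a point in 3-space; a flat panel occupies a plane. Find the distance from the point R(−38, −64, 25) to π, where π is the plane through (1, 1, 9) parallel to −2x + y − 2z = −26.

19/3

Parallel planes share the normal n = (−2, 1, −2); since (1, 1, 9) lies on the plane, its equation is −2x + y − 2z = -19.
Then n·(−38, −64, 25) − (−19) = −19.
|n| = √(4 + 1 + 4) = 3, so the distance is |-19|/3 = 19/3.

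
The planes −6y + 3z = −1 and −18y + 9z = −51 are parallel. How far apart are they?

Divide the second equation by 3 to match normals: −6y + 3z = -17.
Both planes have normal n = (0, −6, 3), |n| = 3√5. Any point on the first plane is at distance |(-17) − (-1)|/|n| = 16/(3√5) = 16√5/15 from the second.

16/(3√5)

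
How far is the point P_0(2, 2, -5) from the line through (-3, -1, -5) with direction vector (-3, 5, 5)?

Direction vector d = (-3, 5, 5).
AP = (5, 3, 0); AP·d = 0, |AP|² = 34, |d|² = 59.
distance² = |AP|² − (AP·d)²/|d|² = 34 − 0/59 = 34, so the distance is √34.

√34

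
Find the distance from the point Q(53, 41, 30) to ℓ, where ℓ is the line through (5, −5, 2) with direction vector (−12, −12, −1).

Direction vector d = (−12, −12, −1).
AP = (48, 46, 28), and AP × d = (290, −288, −24).
|AP × d|² = 167620 and |d|² = 289, so the distance is √(167620/289) = √580 = 2√145.

2√145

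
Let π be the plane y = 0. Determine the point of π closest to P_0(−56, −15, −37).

(-56, 0, -37)

The perpendicular from P_0 has direction n = (0, 1, 0): r = (−56, −15, −37) + t(0, 1, 0).
Substitute into the plane: n·(P_0 + tn) = 0 gives -15 + 1t = 0, so t = 15.
Foot = (−56, −15, −37) + 15·(0, 1, 0) = (−56, 0, −37).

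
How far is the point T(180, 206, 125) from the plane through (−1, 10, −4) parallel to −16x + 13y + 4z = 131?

Parallel planes share the normal n = (−16, 13, 4); since (−1, 10, −4) lies on the plane, its equation is −16x + 13y + 4z = 130.
d = |(-16)·180 + 13·206 + 4·125 − 130| / √(256 + 169 + 16) = |168| / 21 = 8.

8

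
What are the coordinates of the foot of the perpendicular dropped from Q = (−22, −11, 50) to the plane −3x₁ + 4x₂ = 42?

n = (−3, 4, 0), |n|² = 25, and n·Q − 42 = -20.
t = -20/25 = -4/5, so the foot is Q − t·n = (−22, −11, 50) − (-4/5)·(−3, 4, 0) = (−122/5, −39/5, 50).

(-122/5, -39/5, 50)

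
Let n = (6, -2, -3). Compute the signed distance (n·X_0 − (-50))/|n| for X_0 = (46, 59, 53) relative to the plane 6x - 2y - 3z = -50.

n·X_0 − (-50) = 49.
|n| = 7, so the signed distance is 49/7 = 7.

7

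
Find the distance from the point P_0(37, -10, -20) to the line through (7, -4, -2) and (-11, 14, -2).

6√17

A direction vector is d = (-18, 18, 0).
AP = (30, -6, -18), and AP × d = (324, 324, 432).
|AP × d|² = 396576 and |d|² = 648, so the distance is √(396576/648) = √612 = 6√17.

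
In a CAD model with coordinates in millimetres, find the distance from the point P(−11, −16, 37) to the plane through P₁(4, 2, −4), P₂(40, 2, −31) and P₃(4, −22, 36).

P₁P₂ = (36, 0, −27) and P₁P₃ = (0, −24, 40), so a normal is n = P₁P₂ × P₁P₃ = (−648, −1440, −864).
d = |(-648)·(-11) + (-1440)·(-16) + (-864)·37 − (-2016)| / √(419904 + 2073600 + 746496) = |216| / 1800 = 3/25.

3/25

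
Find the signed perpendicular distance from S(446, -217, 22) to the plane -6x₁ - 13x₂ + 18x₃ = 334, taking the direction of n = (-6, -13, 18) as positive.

n·S − 334 = 207.
|n| = 23, so the signed distance is 207/23 = 9.

9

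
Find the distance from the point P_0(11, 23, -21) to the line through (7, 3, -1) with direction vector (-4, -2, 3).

Direction vector d = (-4, -2, 3).
AP = (4, 20, -20), and AP × d = (20, 68, 72).
|AP × d|² = 10208 and |d|² = 29, so the distance is √(10208/29) = √352 = 4√22.

4√22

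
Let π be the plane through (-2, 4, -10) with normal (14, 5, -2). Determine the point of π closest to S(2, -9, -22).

(16/15, -28/3, -328/15)

The perpendicular from S has direction n = (14, 5, -2): r = (2, -9, -22) + μ(14, 5, -2).
Substitute into the plane: n·(S + μn) = 12 gives 27 + 225μ = 12, so μ = -1/15.
Foot = (2, -9, -22) + (-1/15)·(14, 5, -2) = (16/15, -28/3, -328/15).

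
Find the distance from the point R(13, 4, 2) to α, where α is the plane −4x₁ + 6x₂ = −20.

Normal vector n = (−4, 6, 0), and n·(13, 4, 2) − (−20) = −8.
|n| = √(16 + 36 + 0) = 2√13, so the distance is |-8|/(2√13) = 4/√13.

4/√13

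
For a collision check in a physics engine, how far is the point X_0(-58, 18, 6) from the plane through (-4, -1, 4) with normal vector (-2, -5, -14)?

The plane has equation n·(r − (-4, -1, 4)) = 0, i.e. n·r = -43.
Then n·(-58, 18, 6) - (-43) = -15.
|n| = √(4 + 25 + 196) = 15, so the distance is |-15|/15 = 1.

1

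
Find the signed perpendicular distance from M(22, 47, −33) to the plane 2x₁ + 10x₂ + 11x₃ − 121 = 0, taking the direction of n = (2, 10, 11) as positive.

n·M − 121 = 30.
|n| = 15, so the signed distance is 30/15 = 2.

2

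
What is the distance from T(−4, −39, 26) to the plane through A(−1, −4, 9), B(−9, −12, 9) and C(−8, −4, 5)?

AB = (−8, −8, 0) and AC = (−7, 0, −4), so a normal is n = AB × AC = (32, −32, −56).
Then n·(−4, −39, 26) − (−408) = 72.
|n| = √(1024 + 1024 + 3136) = 72, so the distance is |72|/72 = 1.

1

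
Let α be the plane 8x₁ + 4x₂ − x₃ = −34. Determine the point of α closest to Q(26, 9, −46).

n = (8, 4, −1), |n|² = 81, and n·Q − (-34) = 324.
t = 324/81 = 4, so the foot is Q − t·n = (26, 9, −46) − 4·(8, 4, −1) = (−6, −7, −42).

(-6, -7, -42)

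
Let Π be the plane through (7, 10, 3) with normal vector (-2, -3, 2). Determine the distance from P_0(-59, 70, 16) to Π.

22/√17

The plane has equation n·(r − (7, 10, 3)) = 0, i.e. n·r = -38.
Then n·(-59, 70, 16) - (-38) = -22.
|n| = √(4 + 9 + 4) = √17, so the distance is |-22|/√17 = 22√17/17.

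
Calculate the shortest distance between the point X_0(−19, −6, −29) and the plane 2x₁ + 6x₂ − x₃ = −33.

12/√41

Normal vector n = (2, 6, −1), and n·(−19, −6, −29) − (−33) = −12.
|n| = √(4 + 36 + 1) = √41, so the distance is |-12|/√41 = 12/√41.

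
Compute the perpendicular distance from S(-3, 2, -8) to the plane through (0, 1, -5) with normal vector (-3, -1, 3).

1/√19

The plane has equation n·(r − (0, 1, -5)) = 0, i.e. n·r = -16.
Then n·(-3, 2, -8) - (-16) = -1.
|n| = √(9 + 1 + 9) = √19, so the distance is |-1|/√19 = √19/19.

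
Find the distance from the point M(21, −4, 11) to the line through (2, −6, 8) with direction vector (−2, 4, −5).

√329

Direction vector d = (−2, 4, −5).
AP = (19, 2, 3); AP·d = -45, |AP|² = 374, |d|² = 45.
distance² = |AP|² − (AP·d)²/|d|² = 374 − 2025/45 = 329, so the distance is √329.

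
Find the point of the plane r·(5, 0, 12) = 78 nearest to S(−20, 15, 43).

(-30, 15, 19)

n = (5, 0, 12), |n|² = 169, and n·S − 78 = 338.
t = 338/169 = 2, so the foot is S − t·n = (−20, 15, 43) − 2·(5, 0, 12) = (−30, 15, 19).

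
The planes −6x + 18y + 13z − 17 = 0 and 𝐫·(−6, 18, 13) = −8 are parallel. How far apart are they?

25/23

Both planes have normal n = (−6, 18, 13), |n| = 23. Any point on the first plane is at distance |(-8) − 17|/|n| = 25/23 from the second.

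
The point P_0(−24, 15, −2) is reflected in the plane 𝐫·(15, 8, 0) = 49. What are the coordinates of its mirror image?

With n = (15, 8, 0), the signed offset is (n·P_0 − 49)/|n|² = -289/289 = -1.
P_0' = P_0 − 2t·n = (−24, 15, −2) − (-2)·(15, 8, 0) = (6, 31, −2).

(6, 31, -2)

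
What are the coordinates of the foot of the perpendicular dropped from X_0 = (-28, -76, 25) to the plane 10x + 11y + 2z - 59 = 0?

The perpendicular from X_0 has direction n = (10, 11, 2): r = (-28, -76, 25) + μ(10, 11, 2).
Substitute into the plane: n·(X_0 + μn) = 59 gives -1066 + 225μ = 59, so μ = 5.
Foot = (-28, -76, 25) + 5·(10, 11, 2) = (22, -21, 35).

(22, -21, 35)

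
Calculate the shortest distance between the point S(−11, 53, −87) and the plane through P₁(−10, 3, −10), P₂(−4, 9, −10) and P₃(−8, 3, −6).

25/3

P₁P₂ = (6, 6, 0) and P₁P₃ = (2, 0, 4), so a normal is n = P₁P₂ × P₁P₃ = (24, −24, −12).
Then n·(−11, 53, −87) − (−192) = −300.
|n| = √(576 + 576 + 144) = 36, so the distance is |-300|/36 = 25/3.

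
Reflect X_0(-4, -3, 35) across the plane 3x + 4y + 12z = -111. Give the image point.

(-22, -27, -37)

n = (3, 4, 12), |n|² = 169, n·X_0 − (-111) = 507, so t = 507/169 = 3.
Foot F = X_0 − 3·n = (-13, -15, -1); the reflection is 2F − X_0 = (-22, -27, -37).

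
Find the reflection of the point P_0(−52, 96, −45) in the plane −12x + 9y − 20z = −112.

(44, 24, 115)

n = (−12, 9, −20), |n|² = 625, n·P_0 − (-112) = 2500, so t = 2500/625 = 4.
Foot F = P_0 − 4·n = (−4, 60, 35); the reflection is 2F − P_0 = (44, 24, 115).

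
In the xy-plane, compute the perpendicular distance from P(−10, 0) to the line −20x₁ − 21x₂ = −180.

380/29

d = |(-20)·(-10) + (-21)·0 − (-180)| / √(400 + 441) = |380|/29 = 380/29.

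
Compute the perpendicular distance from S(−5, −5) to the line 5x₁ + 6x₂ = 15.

d = |5·(-5) + 6·(-5) − 15| / √(25 + 36) = |-70|/√61 = 70/√61.

70/√61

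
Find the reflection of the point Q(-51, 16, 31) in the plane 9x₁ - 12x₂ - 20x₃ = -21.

With n = (9, -12, -20), the signed offset is (n·Q − (-21))/|n|² = -1250/625 = -2.
Q' = Q − 2t·n = (-51, 16, 31) − (-4)·(9, -12, -20) = (-15, -32, -49).

(-15, -32, -49)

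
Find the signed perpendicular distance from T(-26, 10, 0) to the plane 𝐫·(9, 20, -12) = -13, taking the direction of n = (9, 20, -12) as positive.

n·T − (-13) = -21.
|n| = 25, so the signed distance is -21/25.

-21/25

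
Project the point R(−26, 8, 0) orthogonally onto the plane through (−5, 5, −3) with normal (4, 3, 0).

n = (4, 3, 0), |n|² = 25, and n·R − (-5) = -75.
t = -75/25 = -3, so the foot is R − t·n = (−26, 8, 0) − (-3)·(4, 3, 0) = (−14, 17, 0).

(-14, 17, 0)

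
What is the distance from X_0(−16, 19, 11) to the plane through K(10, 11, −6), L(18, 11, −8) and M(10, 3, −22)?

KL = (8, 0, −2) and KM = (0, −8, −16), so a normal is n = KL × KM = (−16, 128, −64).
d = |(-16)·(-16) + 128·19 + (-64)·11 − 1632| / √(256 + 16384 + 4096) = |352| / 144 = 22/9.

22/9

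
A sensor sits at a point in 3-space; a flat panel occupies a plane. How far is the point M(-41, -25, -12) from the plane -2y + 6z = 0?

Normal vector n = (0, -2, 6), and n·(-41, -25, -12) - 0 = -22.
|n| = √(0 + 4 + 36) = 2√10, so the distance is |-22|/(2√10) = 11/√10.

11√10/10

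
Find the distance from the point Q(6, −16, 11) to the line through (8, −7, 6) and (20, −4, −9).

A direction vector is d = (12, 3, −15).
AP = (−2, −9, 5), and AP × d = (120, 30, 102).
|AP × d|² = 25704 and |d|² = 378, so the distance is √(25704/378) = √68 = 2√17.

2√17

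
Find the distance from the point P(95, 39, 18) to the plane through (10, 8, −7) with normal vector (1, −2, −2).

The plane has equation n·(r − (10, 8, −7)) = 0, i.e. n·r = 8.
Then n·(95, 39, 18) − 8 = −27.
|n| = √(1 + 4 + 4) = 3, so the distance is |-27|/3 = 9.

9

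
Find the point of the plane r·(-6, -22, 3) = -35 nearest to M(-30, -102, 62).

The perpendicular from M has direction n = (-6, -22, 3): r = (-30, -102, 62) + t(-6, -22, 3).
Substitute into the plane: n·(M + tn) = -35 gives 2610 + 529t = -35, so t = -5.
Foot = (-30, -102, 62) + (-5)·(-6, -22, 3) = (0, 8, 47).

(0, 8, 47)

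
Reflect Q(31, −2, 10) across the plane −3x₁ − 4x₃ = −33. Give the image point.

(7, -2, -22)

n = (−3, 0, −4), |n|² = 25, n·Q − (-33) = -100, so t = -100/25 = -4.
Foot F = Q − (-4)·n = (19, −2, −6); the reflection is 2F − Q = (7, −2, −22).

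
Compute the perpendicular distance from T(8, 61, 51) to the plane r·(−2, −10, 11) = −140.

Normal vector n = (−2, −10, 11), and n·(8, 61, 51) − (−140) = 75.
|n| = √(4 + 100 + 121) = 15, so the distance is |75|/15 = 5.

5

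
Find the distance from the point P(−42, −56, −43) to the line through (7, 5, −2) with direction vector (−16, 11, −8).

3√818

Direction vector d = (−16, 11, −8).
AP = (−49, −61, −41), and AP × d = (939, 264, −1515).
|AP × d|² = 3246642 and |d|² = 441, so the distance is √(3246642/441) = √7362 = 3√818.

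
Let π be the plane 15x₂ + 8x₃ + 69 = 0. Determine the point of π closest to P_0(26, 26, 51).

n = (0, 15, 8), |n|² = 289, and n·P_0 − (-69) = 867.
t = 867/289 = 3, so the foot is P_0 − t·n = (26, 26, 51) − 3·(0, 15, 8) = (26, -19, 27).

(26, -19, 27)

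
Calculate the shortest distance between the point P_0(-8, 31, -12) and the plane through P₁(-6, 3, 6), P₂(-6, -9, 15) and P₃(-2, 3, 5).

P₁P₂ = (0, -12, 9) and P₁P₃ = (4, 0, -1), so a normal is n = P₁P₂ × P₁P₃ = (12, 36, 48).
Then n·(-8, 31, -12) - 324 = 120.
|n| = √(144 + 1296 + 2304) = 12√26, so the distance is |120|/(12√26) = 10/√26.

10/√26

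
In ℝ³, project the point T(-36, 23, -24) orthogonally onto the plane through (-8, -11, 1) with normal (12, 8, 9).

n = (12, 8, 9), |n|² = 289, and n·T − (-175) = -289.
t = -289/289 = -1, so the foot is T − t·n = (-36, 23, -24) − (-1)·(12, 8, 9) = (-24, 31, -15).

(-24, 31, -15)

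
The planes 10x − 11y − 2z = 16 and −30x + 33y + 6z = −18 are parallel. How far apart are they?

Divide the second equation by -3 to match normals: 10x − 11y − 2z = 6.
Both planes have normal n = (10, −11, −2), |n| = 15. Any point on the first plane is at distance |6 − 16|/|n| = 10/15 = 2/3 from the second.

2/3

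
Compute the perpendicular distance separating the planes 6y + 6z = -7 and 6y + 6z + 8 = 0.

With common normal n = (0, 6, 6) (|n| = 6√2), the distance is |(-7) − (-8)|/|n| = 1/(6√2) = √2/12.

√2/12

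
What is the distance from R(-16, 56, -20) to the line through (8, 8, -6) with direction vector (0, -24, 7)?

24

Direction vector d = (0, -24, 7).
AP = (-24, 48, -14), and AP × d = (0, 168, 576).
|AP × d|² = 360000 and |d|² = 625, so the distance is √(360000/625) = √576 = 24.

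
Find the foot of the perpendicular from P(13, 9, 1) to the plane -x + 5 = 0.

(5, 9, 1)

n = (-1, 0, 0), |n|² = 1, and n·P − (-5) = -8.
t = -8/1 = -8, so the foot is P − t·n = (13, 9, 1) − (-8)·(-1, 0, 0) = (5, 9, 1).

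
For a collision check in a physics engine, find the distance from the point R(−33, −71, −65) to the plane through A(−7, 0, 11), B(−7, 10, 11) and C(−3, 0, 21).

22/√29

AB = (0, 10, 0) and AC = (4, 0, 10), so a normal is n = AB × AC = (100, 0, −40).
Then n·(−33, −71, −65) − (−1140) = 440.
|n| = √(10000 + 0 + 1600) = 20√29, so the distance is |440|/(20√29) = 22√29/29.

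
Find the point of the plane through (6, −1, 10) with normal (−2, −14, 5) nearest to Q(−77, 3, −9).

(-1153/15, 59/15, -28/3)

n = (−2, −14, 5), |n|² = 225, and n·Q − 52 = 15.
t = 15/225 = 1/15, so the foot is Q − t·n = (−77, 3, −9) − (1/15)·(−2, −14, 5) = (−1153/15, 59/15, −28/3).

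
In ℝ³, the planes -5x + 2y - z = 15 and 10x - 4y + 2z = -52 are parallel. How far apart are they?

11/√30

Divide the second equation by -2 to match normals: -5x + 2y - z = 26.
Both planes have normal n = (-5, 2, -1), |n| = √30. Any point on the first plane is at distance |26 − 15|/|n| = 11/√30 from the second.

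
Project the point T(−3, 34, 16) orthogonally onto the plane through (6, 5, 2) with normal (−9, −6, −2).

n = (−9, −6, −2), |n|² = 121, and n·T − (-88) = -121.
t = -121/121 = -1, so the foot is T − t·n = (−3, 34, 16) − (-1)·(−9, −6, −2) = (−12, 28, 14).

(-12, 28, 14)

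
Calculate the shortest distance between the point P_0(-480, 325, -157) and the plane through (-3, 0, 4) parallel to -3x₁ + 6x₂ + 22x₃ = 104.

Parallel planes share the normal n = (-3, 6, 22); since (-3, 0, 4) lies on the plane, its equation is -3x₁ + 6x₂ + 22x₃ = 97.
Then n·(-480, 325, -157) - 97 = -161.
|n| = √(9 + 36 + 484) = 23, so the distance is |-161|/23 = 7.

7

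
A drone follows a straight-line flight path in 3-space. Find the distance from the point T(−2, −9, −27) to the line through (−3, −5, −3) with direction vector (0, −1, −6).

Direction vector d = (0, −1, −6).
AP = (1, −4, −24), and AP × d = (0, 6, −1).
|AP × d|² = 37 and |d|² = 37, so the distance is √(37/37) = √1 = 1.

1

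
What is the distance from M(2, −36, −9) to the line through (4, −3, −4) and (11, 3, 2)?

√634

A direction vector is d = (7, 6, 6).
AP = (−2, −33, −5), and AP × d = (−168, −23, 219).
|AP × d|² = 76714 and |d|² = 121, so the distance is √(76714/121) = √634.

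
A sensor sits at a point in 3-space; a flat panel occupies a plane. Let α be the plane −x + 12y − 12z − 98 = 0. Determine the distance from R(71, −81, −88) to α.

5

n = (−1, 12, −12); n·P − 98 = -85; |n| = 17; distance = 85/17 = 5.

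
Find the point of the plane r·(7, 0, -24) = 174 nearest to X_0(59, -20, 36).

n = (7, 0, -24), |n|² = 625, and n·X_0 − 174 = -625.
t = -625/625 = -1, so the foot is X_0 − t·n = (59, -20, 36) − (-1)·(7, 0, -24) = (66, -20, 12).

(66, -20, 12)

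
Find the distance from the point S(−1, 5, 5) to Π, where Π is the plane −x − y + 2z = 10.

d = |(-1)·(-1) + (-1)·5 + 2·5 − 10| / √(1 + 1 + 4) = |-4| / √6 = 4/√6.

2√6/3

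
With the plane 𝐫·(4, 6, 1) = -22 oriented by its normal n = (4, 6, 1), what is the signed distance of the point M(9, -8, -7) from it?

n·M − (-22) = 3.
|n| = √53, so the signed distance is 3/√53.

3/√53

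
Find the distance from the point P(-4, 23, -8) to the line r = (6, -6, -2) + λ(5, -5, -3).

√446

Direction vector d = (5, -5, -3).
AP = (-10, 29, -6), and AP × d = (-117, -60, -95).
|AP × d|² = 26314 and |d|² = 59, so the distance is √(26314/59) = √446.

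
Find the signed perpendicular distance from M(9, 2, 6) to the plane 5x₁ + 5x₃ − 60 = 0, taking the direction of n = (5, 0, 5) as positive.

n·M − 60 = 15.
|n| = 5√2, so the signed distance is 3√2/2.

3√2/2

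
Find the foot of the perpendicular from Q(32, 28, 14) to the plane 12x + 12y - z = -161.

(-4, -8, 17)

n = (12, 12, -1), |n|² = 289, and n·Q − (-161) = 867.
t = 867/289 = 3, so the foot is Q − t·n = (32, 28, 14) − 3·(12, 12, -1) = (-4, -8, 17).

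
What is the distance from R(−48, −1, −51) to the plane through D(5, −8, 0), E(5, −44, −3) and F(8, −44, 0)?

DE = (0, −36, −3) and DF = (3, −36, 0), so a normal is n = DE × DF = (−108, −9, 108).
n = (−108, −9, 108); n·P − (-468) = 153; |n| = 153; distance = 153/153 = 1.

1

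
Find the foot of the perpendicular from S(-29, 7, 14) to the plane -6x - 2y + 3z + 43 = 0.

n = (-6, -2, 3), |n|² = 49, and n·S − (-43) = 245.
t = 245/49 = 5, so the foot is S − t·n = (-29, 7, 14) − 5·(-6, -2, 3) = (1, 17, -1).

(1, 17, -1)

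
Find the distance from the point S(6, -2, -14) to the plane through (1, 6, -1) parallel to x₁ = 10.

5

Parallel planes share the normal n = (1, 0, 0); since (1, 6, -1) lies on the plane, its equation is x₁ = 1.
Then n·(6, -2, -14) - 1 = 5.
|n| = √(1 + 0 + 0) = 1, so the distance is |5|/1 = 5.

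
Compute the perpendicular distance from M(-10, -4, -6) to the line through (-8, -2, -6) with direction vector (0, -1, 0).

2

Direction vector d = (0, -1, 0).
AP = (-2, -2, 0); AP·d = 2, |AP|² = 8, |d|² = 1.
distance² = |AP|² − (AP·d)²/|d|² = 8 − 4/1 = 4, so the distance is 2.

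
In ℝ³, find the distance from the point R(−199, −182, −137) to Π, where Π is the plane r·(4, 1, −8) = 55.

d = |4·(-199) + 1·(-182) + (-8)·(-137) − 55| / √(16 + 1 + 64) = |63| / 9 = 7.

7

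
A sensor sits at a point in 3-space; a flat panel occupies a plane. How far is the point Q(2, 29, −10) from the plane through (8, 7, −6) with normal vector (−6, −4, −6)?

The plane has equation n·(r − (8, 7, −6)) = 0, i.e. n·r = -40.
Then n·(2, 29, −10) − (−40) = −28.
|n| = √(36 + 16 + 36) = 2√22, so the distance is |-28|/(2√22) = 14/√22.

7√22/11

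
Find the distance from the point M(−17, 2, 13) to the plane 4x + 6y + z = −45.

2/√53

n = (4, 6, 1); n·P − (-45) = 2; |n| = √53; distance = 2/√53 = 2√53/53.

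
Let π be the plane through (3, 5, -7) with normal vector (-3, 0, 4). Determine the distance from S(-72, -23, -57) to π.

5

The plane has equation n·(r − (3, 5, -7)) = 0, i.e. n·r = -37.
Then n·(-72, -23, -57) - (-37) = 25.
|n| = √(9 + 0 + 16) = 5, so the distance is |25|/5 = 5.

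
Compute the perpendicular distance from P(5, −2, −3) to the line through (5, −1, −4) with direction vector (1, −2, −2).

Direction vector d = (1, −2, −2).
AP = (0, −1, 1); AP·d = 0, |AP|² = 2, |d|² = 9.
distance² = |AP|² − (AP·d)²/|d|² = 2 − 0/9 = 2, so the distance is √2.

√2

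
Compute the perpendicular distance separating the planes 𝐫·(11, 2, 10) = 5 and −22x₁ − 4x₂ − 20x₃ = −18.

4/15

Divide the second equation by -2 to match normals: 11x₁ + 2x₂ + 10x₃ = 9.
Both planes have normal n = (11, 2, 10), |n| = 15. Any point on the first plane is at distance |9 − 5|/|n| = 4/15 from the second.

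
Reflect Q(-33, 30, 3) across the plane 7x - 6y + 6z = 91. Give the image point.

(23, -18, 51)

With n = (7, -6, 6), the signed offset is (n·Q − 91)/|n|² = -484/121 = -4.
Q' = Q − 2t·n = (-33, 30, 3) − (-8)·(7, -6, 6) = (23, -18, 51).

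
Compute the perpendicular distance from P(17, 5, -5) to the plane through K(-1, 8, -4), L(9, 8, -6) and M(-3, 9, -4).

7/√30

KL = (10, 0, -2) and KM = (-2, 1, 0), so a normal is n = KL × KM = (2, 4, 10).
Then n·(17, 5, -5) - (-10) = 14.
|n| = √(4 + 16 + 100) = 2√30, so the distance is |14|/(2√30) = 7√30/30.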